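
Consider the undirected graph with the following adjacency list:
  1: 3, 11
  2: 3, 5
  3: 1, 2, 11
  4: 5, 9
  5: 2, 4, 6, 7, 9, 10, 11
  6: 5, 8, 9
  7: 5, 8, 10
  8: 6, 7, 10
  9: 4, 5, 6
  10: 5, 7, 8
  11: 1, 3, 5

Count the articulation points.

1

Removing 5 increases the component count from 1 to 2, so 5 is a cut vertex.
By contrast removing 7 leaves 1 component; it is not a cut vertex. No other vertex is a cut vertex either.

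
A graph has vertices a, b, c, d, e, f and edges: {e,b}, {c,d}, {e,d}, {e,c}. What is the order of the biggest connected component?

4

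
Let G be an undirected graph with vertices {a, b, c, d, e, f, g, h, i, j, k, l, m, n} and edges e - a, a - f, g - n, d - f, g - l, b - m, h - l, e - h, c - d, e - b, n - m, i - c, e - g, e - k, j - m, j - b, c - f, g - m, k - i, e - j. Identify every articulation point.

Removing e increases the component count from 1 to 2, so e is a cut vertex.
By contrast removing n leaves 1 component; it is not a cut vertex. No other vertex is a cut vertex either.

e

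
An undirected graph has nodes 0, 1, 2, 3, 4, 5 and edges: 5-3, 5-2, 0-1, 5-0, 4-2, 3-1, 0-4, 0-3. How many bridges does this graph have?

0

The edges on the cycle 5-0-4-2-5 are not bridges since each lies on that cycle.
Every edge lies on some cycle, so there are no bridges.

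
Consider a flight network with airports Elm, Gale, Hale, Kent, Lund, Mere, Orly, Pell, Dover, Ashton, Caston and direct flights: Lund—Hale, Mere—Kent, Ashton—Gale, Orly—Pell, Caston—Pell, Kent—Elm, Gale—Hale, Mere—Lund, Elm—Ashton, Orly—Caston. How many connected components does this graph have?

Dover is isolated — a component by itself.
Starting from Orly we can reach Orly, Pell, Caston. That is one component of size 3.
Starting from Elm we can reach Elm, Gale, Hale, Kent, Lund, Mere, Ashton. That is one component of size 7.
Total: 3 components.

3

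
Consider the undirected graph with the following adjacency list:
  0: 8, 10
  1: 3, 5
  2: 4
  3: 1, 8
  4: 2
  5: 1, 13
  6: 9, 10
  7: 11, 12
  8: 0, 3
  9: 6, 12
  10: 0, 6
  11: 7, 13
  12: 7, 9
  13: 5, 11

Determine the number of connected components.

2

Starting from 2 we can reach 2, 4. That is one component of size 2.
Starting from 0 we can reach 0, 1, 3, 5, 6, 7, 8, 9, 10, 11, 12, 13. That is one component of size 12.
Total: 2 components.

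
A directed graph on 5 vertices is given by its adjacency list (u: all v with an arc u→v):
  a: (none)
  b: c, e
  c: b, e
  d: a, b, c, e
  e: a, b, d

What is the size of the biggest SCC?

4

{b, c, d, e} are all mutually reachable — one SCC of size 4.
{a} is an SCC by itself.
The largest has 4 vertices.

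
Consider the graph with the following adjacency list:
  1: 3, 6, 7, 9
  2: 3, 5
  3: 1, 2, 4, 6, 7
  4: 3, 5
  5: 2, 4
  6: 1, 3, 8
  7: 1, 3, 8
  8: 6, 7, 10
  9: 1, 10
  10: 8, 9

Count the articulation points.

Removing 3 increases the component count from 1 to 2, so 3 is a cut vertex.
By contrast removing 6 leaves 1 component; it is not a cut vertex. No other vertex is a cut vertex either.

1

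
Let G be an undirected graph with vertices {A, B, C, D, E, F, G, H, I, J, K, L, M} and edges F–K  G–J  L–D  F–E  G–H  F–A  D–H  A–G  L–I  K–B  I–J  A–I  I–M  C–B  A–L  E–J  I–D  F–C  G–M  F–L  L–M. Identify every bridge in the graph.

The edges on the cycle F-K-B-C-F are not bridges since each lies on that cycle.
Every edge lies on some cycle, so there are no bridges.

none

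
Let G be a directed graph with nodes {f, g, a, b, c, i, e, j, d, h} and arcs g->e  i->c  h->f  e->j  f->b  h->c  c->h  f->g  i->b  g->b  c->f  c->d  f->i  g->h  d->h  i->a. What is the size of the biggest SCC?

{c, d, f, g, h, i} are all mutually reachable — one SCC of size 6.
{j} is an SCC by itself.
{a} is an SCC by itself.
{e} is an SCC by itself.
{b} is an SCC by itself.
The largest has 6 vertices.

6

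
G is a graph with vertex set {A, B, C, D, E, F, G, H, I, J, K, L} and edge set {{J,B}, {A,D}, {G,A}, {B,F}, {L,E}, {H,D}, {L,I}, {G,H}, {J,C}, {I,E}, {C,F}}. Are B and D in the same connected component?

The component containing B is {B, C, F, J}, and D is not in it.

No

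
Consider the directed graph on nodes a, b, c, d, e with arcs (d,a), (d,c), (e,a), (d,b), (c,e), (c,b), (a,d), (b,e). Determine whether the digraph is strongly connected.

From b we can reach every vertex (a, b, c, d, e), and every vertex can reach b (a, b, c, d, e). So the whole graph is one strongly connected component.

Yes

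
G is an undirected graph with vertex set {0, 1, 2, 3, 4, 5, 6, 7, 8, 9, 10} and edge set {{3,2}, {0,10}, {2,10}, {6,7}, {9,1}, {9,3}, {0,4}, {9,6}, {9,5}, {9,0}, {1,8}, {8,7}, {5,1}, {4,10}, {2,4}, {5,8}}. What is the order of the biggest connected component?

Starting from 0 we can reach 0, 1, 2, 3, 4, 5, 6, 7, 8, 9, 10. That is one component of size 11.
The largest has 11 vertices.

11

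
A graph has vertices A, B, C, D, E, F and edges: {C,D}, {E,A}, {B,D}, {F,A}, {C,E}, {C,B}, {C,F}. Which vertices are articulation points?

C

Removing C increases the component count from 1 to 2, so C is a cut vertex.
By contrast removing B leaves 1 component; it is not a cut vertex. No other vertex is a cut vertex either.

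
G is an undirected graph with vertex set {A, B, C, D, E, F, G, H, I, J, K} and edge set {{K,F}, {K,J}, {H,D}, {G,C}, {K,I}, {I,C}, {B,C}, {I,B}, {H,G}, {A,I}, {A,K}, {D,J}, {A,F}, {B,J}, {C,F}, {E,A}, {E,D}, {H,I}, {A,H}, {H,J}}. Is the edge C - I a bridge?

No

After removing C - I, the path C-B-I still connects them, so the edge is not a bridge.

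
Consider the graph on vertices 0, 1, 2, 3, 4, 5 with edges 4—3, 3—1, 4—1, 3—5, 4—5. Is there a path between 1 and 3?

Yes

From 1 we can reach 1, 3, 4, 5, which includes 3.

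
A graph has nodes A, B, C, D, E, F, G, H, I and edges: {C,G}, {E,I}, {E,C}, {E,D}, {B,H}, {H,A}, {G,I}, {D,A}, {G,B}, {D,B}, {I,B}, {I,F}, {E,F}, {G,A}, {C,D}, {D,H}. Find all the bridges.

The edges on the cycle E-C-G-B-I-E are not bridges since each lies on that cycle.
Every edge lies on some cycle, so there are no bridges.

none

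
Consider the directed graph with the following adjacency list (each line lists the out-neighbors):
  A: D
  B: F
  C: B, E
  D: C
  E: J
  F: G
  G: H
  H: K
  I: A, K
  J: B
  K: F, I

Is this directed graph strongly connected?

From H we can reach every vertex (A, B, C, D, E, F, G, H, I, J, K), and every vertex can reach H (A, B, C, D, E, F, G, H, I, J, K). So the whole graph is one strongly connected component.

Yes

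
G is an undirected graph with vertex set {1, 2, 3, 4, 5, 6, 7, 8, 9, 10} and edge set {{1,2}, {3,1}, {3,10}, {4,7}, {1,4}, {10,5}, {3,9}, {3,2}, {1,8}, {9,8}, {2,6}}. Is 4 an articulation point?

Yes

Deleting 4 raises the number of components from 1 to 2, so 4 is a cut vertex.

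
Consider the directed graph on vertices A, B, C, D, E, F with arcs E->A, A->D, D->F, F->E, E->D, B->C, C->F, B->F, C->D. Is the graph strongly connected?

No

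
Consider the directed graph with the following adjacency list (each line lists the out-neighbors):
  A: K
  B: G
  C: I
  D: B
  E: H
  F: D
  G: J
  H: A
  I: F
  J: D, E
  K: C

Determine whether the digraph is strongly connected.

From A we can reach every vertex (A, B, C, D, E, F, G, H, I, J, K), and every vertex can reach A (A, B, C, D, E, F, G, H, I, J, K). So the whole graph is one strongly connected component.

Yes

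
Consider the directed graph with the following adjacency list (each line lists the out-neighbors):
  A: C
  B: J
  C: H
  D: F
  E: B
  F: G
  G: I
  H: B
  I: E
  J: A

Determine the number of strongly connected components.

6

{A, B, C, H, J} are all mutually reachable — one SCC of size 5.
{D} is an SCC by itself.
{G} is an SCC by itself.
{I} is an SCC by itself.
{E} is an SCC by itself.
(and 1 more singleton SCC)
That gives 6 strongly connected components.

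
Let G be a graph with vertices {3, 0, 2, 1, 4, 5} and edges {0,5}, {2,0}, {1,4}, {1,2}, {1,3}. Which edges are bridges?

removing 5 - 0 disconnects 5 from 0; removing 4 - 1 disconnects 4 from 1; removing 3 - 1 disconnects 3 from 1; removing 2 - 1 disconnects 2 from 1 — these are bridges.
In total 5 edges are bridges.

0-2, 0-5, 1-2, 1-3, 1-4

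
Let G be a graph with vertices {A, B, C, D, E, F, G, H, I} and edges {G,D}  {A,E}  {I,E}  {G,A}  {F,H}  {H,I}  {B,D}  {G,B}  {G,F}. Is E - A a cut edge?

After removing E - A, the path E-I-H-F-G-A still connects them, so the edge is not a bridge.

No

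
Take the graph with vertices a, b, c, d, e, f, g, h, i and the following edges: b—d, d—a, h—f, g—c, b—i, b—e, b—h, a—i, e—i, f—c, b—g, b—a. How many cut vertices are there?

Removing b increases the component count from 1 to 2, so b is a cut vertex.
By contrast removing f leaves 1 component; it is not a cut vertex. No other vertex is a cut vertex either.

1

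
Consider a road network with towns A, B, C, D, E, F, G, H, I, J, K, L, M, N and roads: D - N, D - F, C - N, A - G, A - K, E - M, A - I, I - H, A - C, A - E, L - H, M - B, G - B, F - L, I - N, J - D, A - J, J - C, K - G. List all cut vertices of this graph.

Removing A increases the component count from 1 to 2, so A is a cut vertex.
By contrast removing H leaves 1 component; it is not a cut vertex. No other vertex is a cut vertex either.

A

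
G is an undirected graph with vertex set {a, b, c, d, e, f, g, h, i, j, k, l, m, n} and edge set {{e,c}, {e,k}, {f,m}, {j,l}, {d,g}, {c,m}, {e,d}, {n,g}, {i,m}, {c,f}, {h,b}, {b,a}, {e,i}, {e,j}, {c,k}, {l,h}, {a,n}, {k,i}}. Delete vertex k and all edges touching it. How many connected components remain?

With k gone, the remaining components are: {a, b, c, d, e, f, g, h, i, j, l, m, n}.
That is 1 component.

1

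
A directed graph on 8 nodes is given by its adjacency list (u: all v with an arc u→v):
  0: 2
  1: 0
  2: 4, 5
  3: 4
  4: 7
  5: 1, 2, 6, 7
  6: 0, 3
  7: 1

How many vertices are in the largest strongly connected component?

{0, 1, 2, 3, 4, 5, 6, 7} are all mutually reachable — one SCC of size 8.
The largest has 8 vertices.

8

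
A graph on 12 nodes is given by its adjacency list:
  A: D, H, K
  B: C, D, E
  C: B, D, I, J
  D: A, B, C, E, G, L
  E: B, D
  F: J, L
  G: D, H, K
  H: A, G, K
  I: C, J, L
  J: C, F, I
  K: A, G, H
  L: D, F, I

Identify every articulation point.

Removing D increases the component count from 1 to 2, so D is a cut vertex.
By contrast removing H leaves 1 component; it is not a cut vertex. No other vertex is a cut vertex either.

D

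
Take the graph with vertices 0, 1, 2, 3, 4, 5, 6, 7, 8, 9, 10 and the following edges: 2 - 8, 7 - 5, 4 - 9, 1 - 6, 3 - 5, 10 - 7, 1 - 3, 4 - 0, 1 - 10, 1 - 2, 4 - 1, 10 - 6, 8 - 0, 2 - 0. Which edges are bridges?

4-9

The edges on the cycle 2-8-0-2 are not bridges since each lies on that cycle.
But removing 9 - 4 disconnects 9 from 4 — this is a bridge.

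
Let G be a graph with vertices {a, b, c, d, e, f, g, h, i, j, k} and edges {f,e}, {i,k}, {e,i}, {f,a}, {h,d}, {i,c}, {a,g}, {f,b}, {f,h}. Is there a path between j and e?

No

The component containing j is {j}, and e is not in it.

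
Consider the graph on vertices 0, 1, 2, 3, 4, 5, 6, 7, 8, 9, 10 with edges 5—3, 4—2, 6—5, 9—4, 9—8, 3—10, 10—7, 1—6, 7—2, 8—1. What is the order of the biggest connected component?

0 is isolated — a component by itself.
Starting from 1 we can reach 1, 2, 3, 4, 5, 6, 7, 8, 9, 10. That is one component of size 10.
The largest has 10 vertices.

10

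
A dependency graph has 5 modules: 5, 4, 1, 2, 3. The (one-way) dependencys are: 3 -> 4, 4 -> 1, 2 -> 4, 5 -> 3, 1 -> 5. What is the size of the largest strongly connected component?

{1, 3, 4, 5} are all mutually reachable — one SCC of size 4.
{2} is an SCC by itself.
The largest has 4 vertices.

4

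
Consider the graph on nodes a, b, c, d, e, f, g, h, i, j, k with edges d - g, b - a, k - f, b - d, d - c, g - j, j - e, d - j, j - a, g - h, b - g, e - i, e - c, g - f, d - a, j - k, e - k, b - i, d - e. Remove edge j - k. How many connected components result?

j and k are still connected via j-e-k, so the component count stays at 1.

1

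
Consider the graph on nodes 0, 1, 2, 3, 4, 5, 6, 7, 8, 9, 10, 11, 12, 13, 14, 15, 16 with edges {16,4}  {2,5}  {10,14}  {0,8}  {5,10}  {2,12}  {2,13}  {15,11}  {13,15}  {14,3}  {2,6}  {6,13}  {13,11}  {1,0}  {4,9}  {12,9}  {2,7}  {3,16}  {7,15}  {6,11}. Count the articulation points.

2

Removing 0 increases the component count from 2 to 3, so 0 is a cut vertex.
Removing 2 increases the component count from 2 to 3, so 2 is a cut vertex.
By contrast removing 1 leaves 2 components; it is not a cut vertex. No other vertex is a cut vertex either.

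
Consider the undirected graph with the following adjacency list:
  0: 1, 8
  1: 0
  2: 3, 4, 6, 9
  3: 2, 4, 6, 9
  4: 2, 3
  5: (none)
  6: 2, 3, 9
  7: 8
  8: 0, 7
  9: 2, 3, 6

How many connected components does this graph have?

5 is isolated — a component by itself.
Starting from 0 we can reach 0, 1, 7, 8. That is one component of size 4.
Starting from 2 we can reach 2, 3, 4, 6, 9. That is one component of size 5.
Total: 3 components.

3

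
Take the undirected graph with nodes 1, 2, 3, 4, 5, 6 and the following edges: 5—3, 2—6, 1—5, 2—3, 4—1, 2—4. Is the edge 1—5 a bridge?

No

After removing 1—5, the path 1-4-2-3-5 still connects them, so the edge is not a bridge.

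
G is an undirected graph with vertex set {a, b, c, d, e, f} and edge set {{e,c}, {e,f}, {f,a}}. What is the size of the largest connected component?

b is isolated — a component by itself.
d is isolated — a component by itself.
Starting from a we can reach a, c, e, f. That is one component of size 4.
The largest has 4 vertices.

4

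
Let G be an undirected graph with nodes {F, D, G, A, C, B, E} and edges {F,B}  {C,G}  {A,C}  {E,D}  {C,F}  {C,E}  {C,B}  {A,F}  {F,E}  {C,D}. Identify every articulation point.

Removing C increases the component count from 1 to 2, so C is a cut vertex.
By contrast removing D leaves 1 component; it is not a cut vertex. No other vertex is a cut vertex either.

C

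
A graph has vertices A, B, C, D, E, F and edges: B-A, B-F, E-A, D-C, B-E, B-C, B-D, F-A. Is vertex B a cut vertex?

Yes

Deleting B raises the number of components from 1 to 2, so B is a cut vertex.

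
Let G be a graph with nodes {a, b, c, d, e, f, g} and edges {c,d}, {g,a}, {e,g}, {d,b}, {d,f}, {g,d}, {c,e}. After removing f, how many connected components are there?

With f gone, the remaining components are: {a, b, c, d, e, g}.
That is 1 component.

1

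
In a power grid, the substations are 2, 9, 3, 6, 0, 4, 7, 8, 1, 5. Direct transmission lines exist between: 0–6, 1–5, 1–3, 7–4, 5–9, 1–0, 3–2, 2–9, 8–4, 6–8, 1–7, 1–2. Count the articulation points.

1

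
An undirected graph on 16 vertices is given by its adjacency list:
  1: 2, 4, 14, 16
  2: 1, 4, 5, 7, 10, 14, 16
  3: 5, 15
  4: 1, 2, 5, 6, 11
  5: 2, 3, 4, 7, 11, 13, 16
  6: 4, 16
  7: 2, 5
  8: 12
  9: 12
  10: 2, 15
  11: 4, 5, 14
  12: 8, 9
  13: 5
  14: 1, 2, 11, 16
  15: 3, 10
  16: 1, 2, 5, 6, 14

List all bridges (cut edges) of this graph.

12-8, 12-9, 13-5

The edges on the cycle 4-1-14-2-4 are not bridges since each lies on that cycle.
But removing 9-12 disconnects 9 from 12; removing 12-8 disconnects 12 from 8; removing 5-13 disconnects 5 from 13 — these are bridges.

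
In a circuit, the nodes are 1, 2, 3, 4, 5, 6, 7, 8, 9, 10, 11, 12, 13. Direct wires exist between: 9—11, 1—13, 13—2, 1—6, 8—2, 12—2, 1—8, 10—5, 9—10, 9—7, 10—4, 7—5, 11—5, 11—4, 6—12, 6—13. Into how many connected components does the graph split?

3 is isolated — a component by itself.
Starting from 4 we can reach 4, 5, 7, 9, 10, 11. That is one component of size 6.
Starting from 1 we can reach 1, 2, 6, 8, 12, 13. That is one component of size 6.
Total: 3 components.

3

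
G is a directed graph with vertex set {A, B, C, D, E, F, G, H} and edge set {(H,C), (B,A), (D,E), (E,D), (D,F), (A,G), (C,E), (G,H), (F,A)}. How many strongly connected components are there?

2

{A, C, D, E, F, G, H} are all mutually reachable — one SCC of size 7.
{B} is an SCC by itself.
That gives 2 strongly connected components.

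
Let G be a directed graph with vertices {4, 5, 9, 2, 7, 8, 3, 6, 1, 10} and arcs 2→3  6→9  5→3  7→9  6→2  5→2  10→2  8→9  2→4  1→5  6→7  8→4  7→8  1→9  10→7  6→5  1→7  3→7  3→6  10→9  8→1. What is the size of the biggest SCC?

{1, 2, 3, 5, 6, 7, 8} are all mutually reachable — one SCC of size 7.
{4} is an SCC by itself.
{9} is an SCC by itself.
{10} is an SCC by itself.
The largest has 7 vertices.

7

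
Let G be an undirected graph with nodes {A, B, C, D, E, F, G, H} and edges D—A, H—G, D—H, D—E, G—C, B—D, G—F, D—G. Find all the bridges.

A-D, B-D, C-G, D-E, F-G

The edges on the cycle D-H-G-D are not bridges since each lies on that cycle.
But removing C—G disconnects C from G; removing F—G disconnects F from G; removing D—E disconnects D from E; removing A—D disconnects A from D — these are bridges.
In total 5 edges are bridges.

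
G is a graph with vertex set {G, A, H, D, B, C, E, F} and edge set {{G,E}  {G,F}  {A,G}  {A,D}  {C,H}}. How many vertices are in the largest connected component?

5

B is isolated — a component by itself.
Starting from C we can reach C, H. That is one component of size 2.
Starting from A we can reach A, D, E, F, G. That is one component of size 5.
The largest has 5 vertices.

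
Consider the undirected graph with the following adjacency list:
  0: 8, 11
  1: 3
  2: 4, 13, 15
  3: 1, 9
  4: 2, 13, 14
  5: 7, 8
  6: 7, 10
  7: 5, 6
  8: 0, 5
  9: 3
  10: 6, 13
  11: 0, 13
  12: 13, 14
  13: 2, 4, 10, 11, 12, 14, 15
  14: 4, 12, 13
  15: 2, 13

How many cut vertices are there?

2

Removing 3 increases the component count from 2 to 3, so 3 is a cut vertex.
Removing 13 increases the component count from 2 to 3, so 13 is a cut vertex.
By contrast removing 11 leaves 2 components; it is not a cut vertex. No other vertex is a cut vertex either.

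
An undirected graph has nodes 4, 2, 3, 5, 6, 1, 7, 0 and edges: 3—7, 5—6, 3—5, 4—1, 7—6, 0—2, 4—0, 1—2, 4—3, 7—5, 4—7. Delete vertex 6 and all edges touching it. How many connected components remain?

1

With 6 gone, the remaining components are: {0, 1, 2, 3, 4, 5, 7}.
That is 1 component.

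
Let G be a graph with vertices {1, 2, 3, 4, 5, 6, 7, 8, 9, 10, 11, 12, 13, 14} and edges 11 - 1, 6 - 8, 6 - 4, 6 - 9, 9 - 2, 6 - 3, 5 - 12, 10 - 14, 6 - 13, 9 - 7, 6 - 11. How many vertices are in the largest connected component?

10

Starting from 5 we can reach 5, 12. That is one component of size 2.
Starting from 10 we can reach 10, 14. That is one component of size 2.
Starting from 1 we can reach 1, 2, 3, 4, 6, 7, 8, 9, 11, 13. That is one component of size 10.
The largest has 10 vertices.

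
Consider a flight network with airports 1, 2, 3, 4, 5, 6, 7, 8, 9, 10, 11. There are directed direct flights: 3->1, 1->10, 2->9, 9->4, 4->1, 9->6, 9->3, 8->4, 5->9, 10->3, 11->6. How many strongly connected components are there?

{1, 3, 10} are all mutually reachable — one SCC of size 3.
{7} is an SCC by itself.
{6} is an SCC by itself.
{4} is an SCC by itself.
{11} is an SCC by itself.
(and 4 more singleton SCCs)
That gives 9 strongly connected components.

9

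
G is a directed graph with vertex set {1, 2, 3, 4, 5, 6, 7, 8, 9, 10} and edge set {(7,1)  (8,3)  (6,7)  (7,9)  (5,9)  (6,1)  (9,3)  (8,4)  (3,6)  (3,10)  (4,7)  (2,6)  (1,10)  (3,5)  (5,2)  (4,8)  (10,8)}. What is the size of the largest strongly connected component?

{1, 2, 3, 4, 5, 6, 7, 8, 9, 10} are all mutually reachable — one SCC of size 10.
The largest has 10 vertices.

10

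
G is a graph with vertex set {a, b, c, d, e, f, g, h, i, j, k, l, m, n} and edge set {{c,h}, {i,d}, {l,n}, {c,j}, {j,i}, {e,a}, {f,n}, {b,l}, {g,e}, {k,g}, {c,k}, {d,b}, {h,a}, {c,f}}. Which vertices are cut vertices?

c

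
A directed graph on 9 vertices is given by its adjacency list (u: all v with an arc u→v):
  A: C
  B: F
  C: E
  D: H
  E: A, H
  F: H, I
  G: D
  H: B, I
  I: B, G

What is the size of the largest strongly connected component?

{B, D, F, G, H, I} are all mutually reachable — one SCC of size 6.
{A, C, E} are all mutually reachable — one SCC of size 3.
The largest has 6 vertices.

6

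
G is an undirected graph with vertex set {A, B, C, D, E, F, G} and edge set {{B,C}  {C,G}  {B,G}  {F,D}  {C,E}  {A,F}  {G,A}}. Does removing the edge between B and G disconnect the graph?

After removing B—G, the path B-C-G still connects them, so the edge is not a bridge.

No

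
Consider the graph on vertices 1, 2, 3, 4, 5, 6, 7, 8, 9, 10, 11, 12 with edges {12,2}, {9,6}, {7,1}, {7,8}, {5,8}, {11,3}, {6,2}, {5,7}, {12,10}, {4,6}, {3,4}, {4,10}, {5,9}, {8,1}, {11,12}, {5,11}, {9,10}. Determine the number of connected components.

Starting from 1 we can reach 1, 2, 3, 4, 5, 6, 7, 8, 9, 10, 11, 12. That is one component of size 12.
Total: 1 component.

1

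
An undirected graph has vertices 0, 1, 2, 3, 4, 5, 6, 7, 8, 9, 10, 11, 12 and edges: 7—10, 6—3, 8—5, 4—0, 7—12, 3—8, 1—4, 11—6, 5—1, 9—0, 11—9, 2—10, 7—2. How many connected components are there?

Starting from 2 we can reach 2, 7, 10, 12. That is one component of size 4.
Starting from 0 we can reach 0, 1, 3, 4, 5, 6, 8, 9, 11. That is one component of size 9.
Total: 2 components.

2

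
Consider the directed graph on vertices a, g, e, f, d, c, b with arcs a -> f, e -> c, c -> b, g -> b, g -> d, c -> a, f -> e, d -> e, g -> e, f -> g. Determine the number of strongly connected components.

{a, c, d, e, f, g} are all mutually reachable — one SCC of size 6.
{b} is an SCC by itself.
That gives 2 strongly connected components.

2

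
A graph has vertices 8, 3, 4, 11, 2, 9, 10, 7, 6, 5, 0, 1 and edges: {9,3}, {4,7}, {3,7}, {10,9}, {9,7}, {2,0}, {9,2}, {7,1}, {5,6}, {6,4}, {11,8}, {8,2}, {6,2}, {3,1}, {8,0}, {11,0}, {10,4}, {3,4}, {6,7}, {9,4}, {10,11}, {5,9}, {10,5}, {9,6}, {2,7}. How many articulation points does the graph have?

0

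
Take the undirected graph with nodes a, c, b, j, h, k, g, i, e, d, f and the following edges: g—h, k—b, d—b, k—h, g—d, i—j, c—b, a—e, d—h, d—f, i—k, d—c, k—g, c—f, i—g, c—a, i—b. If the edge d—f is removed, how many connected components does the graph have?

1

d and f are still connected via d-c-f, so the component count stays at 1.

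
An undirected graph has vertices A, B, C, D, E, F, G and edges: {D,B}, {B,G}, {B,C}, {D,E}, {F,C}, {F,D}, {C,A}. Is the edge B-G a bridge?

Yes

Removing B-G leaves no path between B and G: the component count goes from 1 to 2. So it is a bridge.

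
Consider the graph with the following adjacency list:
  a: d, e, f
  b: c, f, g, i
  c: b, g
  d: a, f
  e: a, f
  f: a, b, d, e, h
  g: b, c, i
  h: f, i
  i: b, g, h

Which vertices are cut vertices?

f

Removing f increases the component count from 1 to 2, so f is a cut vertex.
By contrast removing e leaves 1 component; it is not a cut vertex. No other vertex is a cut vertex either.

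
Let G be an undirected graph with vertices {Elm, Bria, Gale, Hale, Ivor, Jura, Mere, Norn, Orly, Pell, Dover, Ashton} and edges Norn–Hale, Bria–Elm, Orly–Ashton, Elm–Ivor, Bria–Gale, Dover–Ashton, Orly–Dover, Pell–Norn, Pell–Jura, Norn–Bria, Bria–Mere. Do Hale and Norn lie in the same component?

Yes

From Hale we can reach Elm, Bria, Gale, Hale, Ivor, Jura, Mere, Norn, Pell, which includes Norn.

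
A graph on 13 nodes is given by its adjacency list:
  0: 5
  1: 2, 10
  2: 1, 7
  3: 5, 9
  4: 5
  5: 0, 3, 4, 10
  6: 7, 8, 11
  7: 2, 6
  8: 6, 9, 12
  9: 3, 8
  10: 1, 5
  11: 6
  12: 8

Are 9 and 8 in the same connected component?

From 9 we can reach 0, 1, 2, 3, 4, 5, 6, 7, 8, 9, 10, 11, 12, which includes 8.

Yes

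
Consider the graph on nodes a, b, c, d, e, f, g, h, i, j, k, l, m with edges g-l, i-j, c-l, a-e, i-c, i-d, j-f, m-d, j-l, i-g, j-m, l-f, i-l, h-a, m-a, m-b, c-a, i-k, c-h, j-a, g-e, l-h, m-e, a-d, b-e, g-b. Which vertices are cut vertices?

Removing i increases the component count from 1 to 2, so i is a cut vertex.
By contrast removing a leaves 1 component; it is not a cut vertex. No other vertex is a cut vertex either.

i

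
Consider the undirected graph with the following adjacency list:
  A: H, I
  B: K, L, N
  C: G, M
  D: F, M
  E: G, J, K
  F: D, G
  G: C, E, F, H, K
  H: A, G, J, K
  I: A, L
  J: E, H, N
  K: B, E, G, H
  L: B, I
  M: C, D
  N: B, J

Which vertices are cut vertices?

G

Removing G increases the component count from 1 to 2, so G is a cut vertex.
By contrast removing L leaves 1 component; it is not a cut vertex. No other vertex is a cut vertex either.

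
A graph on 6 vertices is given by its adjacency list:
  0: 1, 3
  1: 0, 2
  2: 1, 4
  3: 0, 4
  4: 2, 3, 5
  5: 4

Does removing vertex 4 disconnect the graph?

Deleting 4 raises the number of components from 1 to 2, so 4 is a cut vertex.

Yes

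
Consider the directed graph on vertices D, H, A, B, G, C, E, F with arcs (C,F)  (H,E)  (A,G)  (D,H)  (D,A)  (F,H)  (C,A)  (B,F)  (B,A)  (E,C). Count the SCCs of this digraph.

5

{C, E, F, H} are all mutually reachable — one SCC of size 4.
{A} is an SCC by itself.
{B} is an SCC by itself.
{D} is an SCC by itself.
{G} is an SCC by itself.
That gives 5 strongly connected components.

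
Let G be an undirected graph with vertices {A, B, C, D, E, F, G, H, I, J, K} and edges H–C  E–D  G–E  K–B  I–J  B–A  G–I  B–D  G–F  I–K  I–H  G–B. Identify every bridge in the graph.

A-B, C-H, F-G, H-I, I-J

The edges on the cycle G-I-K-B-G are not bridges since each lies on that cycle.
But removing B–A disconnects B from A; removing I–J disconnects I from J; removing I–H disconnects I from H; removing H–C disconnects H from C — these are bridges.
In total 5 edges are bridges.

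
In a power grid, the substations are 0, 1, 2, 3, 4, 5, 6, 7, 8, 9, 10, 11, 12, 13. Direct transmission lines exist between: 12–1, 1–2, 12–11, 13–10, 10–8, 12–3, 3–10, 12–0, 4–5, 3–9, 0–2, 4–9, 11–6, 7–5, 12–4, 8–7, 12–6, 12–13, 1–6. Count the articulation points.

Removing 12 increases the component count from 1 to 2, so 12 is a cut vertex.
By contrast removing 11 leaves 1 component; it is not a cut vertex. No other vertex is a cut vertex either.

1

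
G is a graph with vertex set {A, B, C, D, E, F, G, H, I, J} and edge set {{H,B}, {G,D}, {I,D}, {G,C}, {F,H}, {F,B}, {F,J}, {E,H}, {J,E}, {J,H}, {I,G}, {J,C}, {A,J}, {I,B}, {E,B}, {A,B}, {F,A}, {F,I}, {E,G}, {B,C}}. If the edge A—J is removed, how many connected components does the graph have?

1

A and J are still connected via A-F-J, so the component count stays at 1.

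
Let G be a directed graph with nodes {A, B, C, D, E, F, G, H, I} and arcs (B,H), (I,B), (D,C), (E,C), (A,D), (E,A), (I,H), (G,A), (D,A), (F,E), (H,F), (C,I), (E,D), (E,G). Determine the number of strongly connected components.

1

{A, B, C, D, E, F, G, H, I} are all mutually reachable — one SCC of size 9.
That gives 1 strongly connected component.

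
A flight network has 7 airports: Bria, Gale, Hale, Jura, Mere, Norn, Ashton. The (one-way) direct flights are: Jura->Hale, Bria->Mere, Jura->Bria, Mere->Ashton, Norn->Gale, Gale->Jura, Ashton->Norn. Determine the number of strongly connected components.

{Bria, Gale, Jura, Mere, Norn, Ashton} are all mutually reachable — one SCC of size 6.
{Hale} is an SCC by itself.
That gives 2 strongly connected components.

2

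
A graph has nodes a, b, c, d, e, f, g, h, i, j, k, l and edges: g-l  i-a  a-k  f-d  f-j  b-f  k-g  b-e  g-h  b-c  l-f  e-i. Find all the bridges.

b-c, d-f, f-j, g-h

The edges on the cycle b-e-i-a-k-g-l-f-b are not bridges since each lies on that cycle.
But removing h-g disconnects h from g; removing j-f disconnects j from f; removing d-f disconnects d from f; removing b-c disconnects b from c — these are bridges.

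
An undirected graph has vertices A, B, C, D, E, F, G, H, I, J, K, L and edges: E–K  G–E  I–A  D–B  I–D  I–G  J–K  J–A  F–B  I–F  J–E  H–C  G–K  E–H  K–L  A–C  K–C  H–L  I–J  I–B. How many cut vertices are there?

1

Removing I increases the component count from 1 to 2, so I is a cut vertex.
By contrast removing J leaves 1 component; it is not a cut vertex. No other vertex is a cut vertex either.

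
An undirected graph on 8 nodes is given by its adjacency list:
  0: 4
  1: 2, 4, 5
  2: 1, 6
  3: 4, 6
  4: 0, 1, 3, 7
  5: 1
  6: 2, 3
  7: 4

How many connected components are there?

Starting from 0 we can reach 0, 1, 2, 3, 4, 5, 6, 7. That is one component of size 8.
Total: 1 component.

1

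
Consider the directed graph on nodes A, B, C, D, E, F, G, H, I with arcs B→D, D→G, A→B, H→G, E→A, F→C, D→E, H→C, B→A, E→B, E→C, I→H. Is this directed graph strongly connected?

There is no directed path from A to F, so the graph is not strongly connected.

No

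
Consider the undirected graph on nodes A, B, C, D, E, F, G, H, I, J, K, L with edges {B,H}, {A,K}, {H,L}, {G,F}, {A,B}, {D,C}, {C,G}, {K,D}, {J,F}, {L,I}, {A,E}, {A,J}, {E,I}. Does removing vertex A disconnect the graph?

Deleting A raises the number of components from 1 to 2, so A is a cut vertex.

Yes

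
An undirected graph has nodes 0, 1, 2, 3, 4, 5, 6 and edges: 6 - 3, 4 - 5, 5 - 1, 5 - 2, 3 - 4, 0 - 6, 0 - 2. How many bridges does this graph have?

The edges on the cycle 0-6-3-4-5-2-0 are not bridges since each lies on that cycle.
But removing 5 - 1 disconnects 5 from 1 — this is a bridge.

1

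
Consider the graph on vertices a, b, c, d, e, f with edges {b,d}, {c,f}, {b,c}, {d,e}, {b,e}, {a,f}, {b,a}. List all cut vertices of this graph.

Removing b increases the component count from 1 to 2, so b is a cut vertex.
By contrast removing f leaves 1 component; it is not a cut vertex. No other vertex is a cut vertex either.

b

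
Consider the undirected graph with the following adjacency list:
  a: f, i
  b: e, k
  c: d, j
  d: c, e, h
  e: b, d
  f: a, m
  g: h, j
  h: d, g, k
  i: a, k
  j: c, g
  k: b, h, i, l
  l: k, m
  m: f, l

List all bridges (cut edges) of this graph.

none

The edges on the cycle h-g-j-c-d-h are not bridges since each lies on that cycle.
Every edge lies on some cycle, so there are no bridges.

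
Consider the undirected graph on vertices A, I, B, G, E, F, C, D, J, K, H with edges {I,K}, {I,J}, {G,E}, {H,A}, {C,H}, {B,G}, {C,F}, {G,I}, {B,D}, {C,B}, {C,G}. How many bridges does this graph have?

8

The edges on the cycle C-B-G-C are not bridges since each lies on that cycle.
But removing I—J disconnects I from J; removing C—F disconnects C from F; removing G—I disconnects G from I; removing I—K disconnects I from K — these are bridges.
In total 8 edges are bridges.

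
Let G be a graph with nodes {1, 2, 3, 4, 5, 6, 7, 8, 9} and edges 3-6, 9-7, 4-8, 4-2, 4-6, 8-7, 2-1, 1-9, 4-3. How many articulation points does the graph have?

1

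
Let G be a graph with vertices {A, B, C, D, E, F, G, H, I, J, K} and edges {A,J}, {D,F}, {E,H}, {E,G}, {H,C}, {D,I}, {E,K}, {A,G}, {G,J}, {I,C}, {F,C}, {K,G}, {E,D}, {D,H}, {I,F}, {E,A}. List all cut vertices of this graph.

Removing E increases the component count from 2 to 3, so E is a cut vertex.
By contrast removing A leaves 2 components; it is not a cut vertex. No other vertex is a cut vertex either.

E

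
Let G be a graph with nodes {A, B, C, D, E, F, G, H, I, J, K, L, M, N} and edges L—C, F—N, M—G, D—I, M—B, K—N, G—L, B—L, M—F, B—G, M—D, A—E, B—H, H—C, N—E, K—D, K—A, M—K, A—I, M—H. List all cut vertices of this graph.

M

Removing M increases the component count from 2 to 3, so M is a cut vertex.
By contrast removing G leaves 2 components; it is not a cut vertex. No other vertex is a cut vertex either.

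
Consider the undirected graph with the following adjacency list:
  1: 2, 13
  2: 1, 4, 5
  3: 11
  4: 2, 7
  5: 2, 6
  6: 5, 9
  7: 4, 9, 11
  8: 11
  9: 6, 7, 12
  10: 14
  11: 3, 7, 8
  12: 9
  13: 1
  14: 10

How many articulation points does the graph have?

Removing 1 increases the component count from 2 to 3, so 1 is a cut vertex.
Removing 2 increases the component count from 2 to 3, so 2 is a cut vertex.
Removing 7 increases the component count from 2 to 3, so 7 is a cut vertex.
Likewise 9, 11 are cut vertices.
By contrast removing 3 leaves 2 components; it is not a cut vertex. No other vertex is a cut vertex either.

5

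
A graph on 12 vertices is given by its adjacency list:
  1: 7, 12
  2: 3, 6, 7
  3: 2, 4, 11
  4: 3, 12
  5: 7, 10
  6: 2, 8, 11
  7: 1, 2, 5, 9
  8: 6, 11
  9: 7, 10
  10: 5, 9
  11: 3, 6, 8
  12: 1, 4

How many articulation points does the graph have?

1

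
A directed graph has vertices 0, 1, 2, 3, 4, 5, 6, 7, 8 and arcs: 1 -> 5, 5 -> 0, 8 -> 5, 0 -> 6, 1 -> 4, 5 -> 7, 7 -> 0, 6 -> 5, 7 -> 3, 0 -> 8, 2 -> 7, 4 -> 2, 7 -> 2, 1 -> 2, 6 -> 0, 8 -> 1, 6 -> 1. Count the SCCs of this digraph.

{0, 1, 2, 4, 5, 6, 7, 8} are all mutually reachable — one SCC of size 8.
{3} is an SCC by itself.
That gives 2 strongly connected components.

2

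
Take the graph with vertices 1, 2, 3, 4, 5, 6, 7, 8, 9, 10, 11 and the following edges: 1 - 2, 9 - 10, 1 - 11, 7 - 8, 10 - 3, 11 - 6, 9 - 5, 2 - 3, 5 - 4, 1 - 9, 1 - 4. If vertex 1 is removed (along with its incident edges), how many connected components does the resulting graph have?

With 1 gone, the remaining components are: {6, 11}; {7, 8}; {2, 3, 4, 5, 9, 10}.
That is 3 components.

3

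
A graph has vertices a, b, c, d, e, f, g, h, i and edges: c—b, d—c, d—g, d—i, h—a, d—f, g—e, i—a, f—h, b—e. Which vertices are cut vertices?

Removing d increases the component count from 1 to 2, so d is a cut vertex.
By contrast removing b leaves 1 component; it is not a cut vertex. No other vertex is a cut vertex either.

d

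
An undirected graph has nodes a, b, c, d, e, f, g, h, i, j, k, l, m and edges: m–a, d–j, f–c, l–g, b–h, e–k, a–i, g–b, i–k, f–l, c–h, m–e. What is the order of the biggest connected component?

6

Starting from d we can reach d, j. That is one component of size 2.
Starting from a we can reach a, e, i, k, m. That is one component of size 5.
Starting from b we can reach b, c, f, g, h, l. That is one component of size 6.
The largest has 6 vertices.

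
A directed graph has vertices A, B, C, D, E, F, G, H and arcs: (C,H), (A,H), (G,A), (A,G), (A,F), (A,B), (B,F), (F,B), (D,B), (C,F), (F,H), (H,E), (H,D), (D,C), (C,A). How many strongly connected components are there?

{A, B, C, D, F, G, H} are all mutually reachable — one SCC of size 7.
{E} is an SCC by itself.
That gives 2 strongly connected components.

2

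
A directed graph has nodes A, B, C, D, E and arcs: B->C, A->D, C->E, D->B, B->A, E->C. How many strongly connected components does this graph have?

2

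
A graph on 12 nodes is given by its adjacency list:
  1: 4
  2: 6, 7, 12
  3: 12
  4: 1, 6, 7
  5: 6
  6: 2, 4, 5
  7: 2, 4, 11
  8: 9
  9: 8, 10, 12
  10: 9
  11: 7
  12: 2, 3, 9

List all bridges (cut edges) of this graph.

1-4, 10-9, 11-7, 12-2, 12-3, 12-9, 5-6, 8-9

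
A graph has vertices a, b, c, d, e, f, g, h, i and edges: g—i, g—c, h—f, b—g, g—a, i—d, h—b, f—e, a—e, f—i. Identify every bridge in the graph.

c-g, d-i

The edges on the cycle h-f-e-a-g-b-h are not bridges since each lies on that cycle.
But removing d—i disconnects d from i; removing c—g disconnects c from g — these are bridges.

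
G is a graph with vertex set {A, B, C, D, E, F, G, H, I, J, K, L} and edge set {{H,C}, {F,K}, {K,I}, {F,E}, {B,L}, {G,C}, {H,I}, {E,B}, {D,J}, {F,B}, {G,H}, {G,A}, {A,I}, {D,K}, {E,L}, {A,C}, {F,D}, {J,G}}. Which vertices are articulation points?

F

Removing F increases the component count from 1 to 2, so F is a cut vertex.
By contrast removing D leaves 1 component; it is not a cut vertex. No other vertex is a cut vertex either.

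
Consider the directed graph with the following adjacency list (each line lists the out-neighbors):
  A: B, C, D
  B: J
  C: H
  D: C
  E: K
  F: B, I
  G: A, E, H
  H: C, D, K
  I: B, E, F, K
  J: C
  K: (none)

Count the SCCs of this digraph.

{C, D, H} are all mutually reachable — one SCC of size 3.
{F, I} are all mutually reachable — one SCC of size 2.
{K} is an SCC by itself.
{E} is an SCC by itself.
{A} is an SCC by itself.
(and 3 more singleton SCCs)
That gives 8 strongly connected components.

8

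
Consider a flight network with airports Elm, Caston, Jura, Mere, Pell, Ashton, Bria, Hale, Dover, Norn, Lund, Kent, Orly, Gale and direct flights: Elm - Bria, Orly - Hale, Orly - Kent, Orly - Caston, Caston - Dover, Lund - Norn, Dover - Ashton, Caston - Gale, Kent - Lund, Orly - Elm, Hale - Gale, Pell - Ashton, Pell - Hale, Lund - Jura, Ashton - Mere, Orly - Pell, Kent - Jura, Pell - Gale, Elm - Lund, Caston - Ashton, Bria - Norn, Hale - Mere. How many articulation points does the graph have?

1

Removing Orly increases the component count from 1 to 2, so Orly is a cut vertex.
By contrast removing Norn leaves 1 component; it is not a cut vertex. No other vertex is a cut vertex either.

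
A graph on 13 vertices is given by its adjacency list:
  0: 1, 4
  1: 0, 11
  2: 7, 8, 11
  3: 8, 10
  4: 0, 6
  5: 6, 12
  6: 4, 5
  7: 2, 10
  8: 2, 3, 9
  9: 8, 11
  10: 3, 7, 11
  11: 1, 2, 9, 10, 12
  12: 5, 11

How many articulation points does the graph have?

1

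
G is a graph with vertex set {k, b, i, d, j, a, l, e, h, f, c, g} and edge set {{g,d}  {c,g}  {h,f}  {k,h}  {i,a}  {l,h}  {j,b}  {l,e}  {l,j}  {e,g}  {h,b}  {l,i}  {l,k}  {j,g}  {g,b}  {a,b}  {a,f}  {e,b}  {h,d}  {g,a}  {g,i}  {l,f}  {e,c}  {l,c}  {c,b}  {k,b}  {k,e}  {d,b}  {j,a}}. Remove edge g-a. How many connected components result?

1

g and a are still connected via g-j-a, so the component count stays at 1.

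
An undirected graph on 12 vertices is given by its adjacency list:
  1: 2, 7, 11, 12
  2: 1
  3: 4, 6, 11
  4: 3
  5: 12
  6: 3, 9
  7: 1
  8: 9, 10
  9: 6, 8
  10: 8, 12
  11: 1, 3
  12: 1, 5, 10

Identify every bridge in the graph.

The edges on the cycle 9-8-10-12-1-11-3-6-9 are not bridges since each lies on that cycle.
But removing 2-1 disconnects 2 from 1; removing 4-3 disconnects 4 from 3; removing 7-1 disconnects 7 from 1; removing 5-12 disconnects 5 from 12 — these are bridges.

1-2, 1-7, 12-5, 3-4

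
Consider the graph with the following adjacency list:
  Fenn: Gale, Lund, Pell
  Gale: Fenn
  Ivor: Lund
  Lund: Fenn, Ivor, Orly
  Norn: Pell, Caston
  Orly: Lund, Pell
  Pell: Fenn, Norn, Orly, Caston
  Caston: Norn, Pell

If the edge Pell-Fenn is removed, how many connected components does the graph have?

1

Pell and Fenn are still connected via Pell-Orly-Lund-Fenn, so the component count stays at 1.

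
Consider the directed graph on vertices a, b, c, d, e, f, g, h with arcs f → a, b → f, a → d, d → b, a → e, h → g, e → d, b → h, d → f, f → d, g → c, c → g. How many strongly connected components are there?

{a, b, d, e, f} are all mutually reachable — one SCC of size 5.
{c, g} are all mutually reachable — one SCC of size 2.
{h} is an SCC by itself.
That gives 3 strongly connected components.

3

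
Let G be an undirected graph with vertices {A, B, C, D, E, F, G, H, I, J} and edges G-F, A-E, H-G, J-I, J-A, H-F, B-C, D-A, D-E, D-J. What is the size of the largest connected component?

5

Starting from B we can reach B, C. That is one component of size 2.
Starting from F we can reach F, G, H. That is one component of size 3.
Starting from A we can reach A, D, E, I, J. That is one component of size 5.
The largest has 5 vertices.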